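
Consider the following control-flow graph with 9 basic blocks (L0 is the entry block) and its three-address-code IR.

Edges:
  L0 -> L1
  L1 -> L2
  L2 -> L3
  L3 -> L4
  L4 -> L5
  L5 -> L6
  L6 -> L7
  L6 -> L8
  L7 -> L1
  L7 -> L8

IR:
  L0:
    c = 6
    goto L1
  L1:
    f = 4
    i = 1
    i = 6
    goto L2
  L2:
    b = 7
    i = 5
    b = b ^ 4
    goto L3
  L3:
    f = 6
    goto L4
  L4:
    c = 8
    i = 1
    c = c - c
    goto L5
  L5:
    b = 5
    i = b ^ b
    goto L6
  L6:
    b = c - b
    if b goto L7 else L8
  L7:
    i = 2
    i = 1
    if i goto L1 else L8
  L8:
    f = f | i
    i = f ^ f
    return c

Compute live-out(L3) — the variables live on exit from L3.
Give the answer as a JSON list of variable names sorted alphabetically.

Per-block:
  L0 def {c} use ∅
  L1 def {f,i} use ∅
  L2 def {b,i} use ∅
  L3 def {f} use ∅
  L4 def {c,i} use ∅
  L5 def {b,i} use ∅
  L6 def {b} use {b,c}
  L7 def {i} use ∅
  L8 def {f,i} use {c,f,i}

Liveness:
  L0: in=∅ out=∅
  L1: in=∅ out=∅
  L2: in=∅ out=∅
  L3: in=∅ out={f}
  L4: in={f} out={c,f}
  L5: in={c,f} out={b,c,f,i}
  L6: in={b,c,f,i} out={c,f,i}
  L7: in={c,f} out={c,f,i}
  L8: in={c,f,i} out=∅

live-out(L3) = ["f"]

Answer: ["f"]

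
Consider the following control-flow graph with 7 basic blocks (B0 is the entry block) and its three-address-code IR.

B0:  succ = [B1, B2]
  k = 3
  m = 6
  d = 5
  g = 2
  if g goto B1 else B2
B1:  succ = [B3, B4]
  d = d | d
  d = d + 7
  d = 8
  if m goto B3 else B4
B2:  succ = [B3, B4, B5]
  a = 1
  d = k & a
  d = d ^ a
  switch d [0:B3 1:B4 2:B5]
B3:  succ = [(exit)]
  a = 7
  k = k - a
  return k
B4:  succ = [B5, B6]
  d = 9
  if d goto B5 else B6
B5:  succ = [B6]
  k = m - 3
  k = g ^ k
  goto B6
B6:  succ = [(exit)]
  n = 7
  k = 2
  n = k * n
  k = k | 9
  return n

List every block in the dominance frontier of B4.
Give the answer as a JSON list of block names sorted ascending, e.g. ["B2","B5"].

idom tree: B1←B0 B2←B0 B3←B0 B4←B0 B5←B0 B6←B0
Dom at joins:
  B3: preds {B1,B2}: {B0,B1} ∩ {B0,B2} = {B0}; idom=B0
  B4: preds {B1,B2}: {B0,B1} ∩ {B0,B2} = {B0}; idom=B0
  B5: preds {B2,B4}: {B0,B2} ∩ {B0,B4} = {B0}; idom=B0
  B6: preds {B4,B5}: {B0,B4} ∩ {B0,B5} = {B0}; idom=B0

DF derivation:
  B3←B1: walk B1 to B0
  B3←B2: walk B2 to B0
  B4←B1: walk B1 to B0
  B4←B2: walk B2 to B0
  B5←B2: walk B2 to B0
  B5←B4: walk B4 to B0
  B6←B4: walk B4 to B0
  B6←B5: walk B5 to B0
  B0: DF=∅
  B1: DF={B3,B4}
  B2: DF={B3,B4,B5}
  B3: DF=∅
  B4: DF={B5,B6}
  B5: DF={B6}
  B6: DF=∅

DF(B4) = ["B5", "B6"]

Answer: ["B5", "B6"]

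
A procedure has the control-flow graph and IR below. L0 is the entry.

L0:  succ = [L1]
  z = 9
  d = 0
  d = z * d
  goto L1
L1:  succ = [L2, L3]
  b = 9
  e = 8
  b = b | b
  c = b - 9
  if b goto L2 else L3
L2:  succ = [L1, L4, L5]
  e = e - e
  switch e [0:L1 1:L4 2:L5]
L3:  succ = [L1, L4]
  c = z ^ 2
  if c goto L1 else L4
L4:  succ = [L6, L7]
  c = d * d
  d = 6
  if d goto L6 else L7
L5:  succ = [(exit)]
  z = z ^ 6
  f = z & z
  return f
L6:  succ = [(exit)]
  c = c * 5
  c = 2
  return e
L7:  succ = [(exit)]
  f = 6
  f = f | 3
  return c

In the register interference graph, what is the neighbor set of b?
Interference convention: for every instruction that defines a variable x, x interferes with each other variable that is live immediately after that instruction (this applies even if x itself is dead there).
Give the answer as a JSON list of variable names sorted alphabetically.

Answer: ["c", "d", "e", "z"]

Working:
Block summaries:
  L0: def={d,z} ue=∅
  L1: def={b,c,e} ue=∅
  L2: def={e} ue={e}
  L3: def={c} ue={z}
  L4: def={c,d} ue={d}
  L5: def={f,z} ue={z}
  L6: def={c} ue={c,e}
  L7: def={f} ue={c}

Live sets:
  live L0: ∅→{d,z}
  live L1: {d,z}→{d,e,z}
  live L2: {d,e,z}→{d,e,z}
  live L3: {d,e,z}→{d,e,z}
  live L4: {d,e}→{c,e}
  live L5: {z}→∅
  live L6: {c,e}→∅
  live L7: {c}→∅

Conflict graph:
  b: {c,d,e,z}
  c: {b,d,e,f,z}
  d: {b,c,e,z}
  e: {b,c,d,z}
  f: {c}
  z: {b,c,d,e}

N(b) = ["c", "d", "e", "z"]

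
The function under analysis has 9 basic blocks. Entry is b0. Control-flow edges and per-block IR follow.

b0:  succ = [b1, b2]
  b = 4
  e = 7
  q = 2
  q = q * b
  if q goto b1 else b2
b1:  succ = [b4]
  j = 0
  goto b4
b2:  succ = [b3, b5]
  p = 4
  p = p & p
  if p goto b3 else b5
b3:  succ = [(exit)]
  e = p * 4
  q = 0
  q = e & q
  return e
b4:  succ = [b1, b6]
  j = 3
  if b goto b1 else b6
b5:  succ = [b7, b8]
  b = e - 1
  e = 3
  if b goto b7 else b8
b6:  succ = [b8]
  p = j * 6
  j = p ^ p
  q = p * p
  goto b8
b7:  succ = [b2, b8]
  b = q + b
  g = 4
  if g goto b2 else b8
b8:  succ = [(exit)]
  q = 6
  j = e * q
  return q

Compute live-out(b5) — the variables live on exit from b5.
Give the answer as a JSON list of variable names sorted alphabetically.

Per-block:
  b0 def {b,e,q} use ∅
  b1 def {j} use ∅
  b2 def {p} use ∅
  b3 def {e,q} use {p}
  b4 def {j} use {b}
  b5 def {b,e} use {e}
  b6 def {j,p,q} use {j}
  b7 def {b,g} use {b,q}
  b8 def {j,q} use {e}

Backward fixpoint:
  b0: in=∅ out={b,e,q}
  b1: in={b,e} out={b,e}
  b2: in={e,q} out={e,p,q}
  b3: in={p} out=∅
  b4: in={b,e} out={b,e,j}
  b5: in={e,q} out={b,e,q}
  b6: in={e,j} out={e}
  b7: in={b,e,q} out={e,q}
  b8: in={e} out=∅

live-out(b5) = ["b", "e", "q"]

Answer: ["b", "e", "q"]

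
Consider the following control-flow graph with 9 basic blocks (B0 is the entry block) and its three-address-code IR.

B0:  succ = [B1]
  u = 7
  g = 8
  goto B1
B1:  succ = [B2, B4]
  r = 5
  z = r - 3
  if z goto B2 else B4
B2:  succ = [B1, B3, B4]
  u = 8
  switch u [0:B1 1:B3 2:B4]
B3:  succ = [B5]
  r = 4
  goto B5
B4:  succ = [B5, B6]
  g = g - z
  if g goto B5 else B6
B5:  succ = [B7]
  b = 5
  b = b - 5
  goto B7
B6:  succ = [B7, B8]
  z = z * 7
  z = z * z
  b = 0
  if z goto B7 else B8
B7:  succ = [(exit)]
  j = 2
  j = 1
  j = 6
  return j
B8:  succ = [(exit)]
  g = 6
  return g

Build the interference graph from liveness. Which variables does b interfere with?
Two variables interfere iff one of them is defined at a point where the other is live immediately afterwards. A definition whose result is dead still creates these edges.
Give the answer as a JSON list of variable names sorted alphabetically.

def/use:
  B0: def={g,u} ue=∅
  B1: def={r,z} ue=∅
  B2: def={u} ue=∅
  B3: def={r} ue=∅
  B4: def={g} ue={g,z}
  B5: def={b} ue=∅
  B6: def={b,z} ue={z}
  B7: def={j} ue=∅
  B8: def={g} ue=∅

Liveness:
  B0: in=∅ out={g}
  B1: in={g} out={g,z}
  B2: in={g,z} out={g,z}
  B3: in=∅ out=∅
  B4: in={g,z} out={z}
  B5: in=∅ out=∅
  B6: in={z} out=∅
  B7: in=∅ out=∅
  B8: in=∅ out=∅

Conflict graph:
  b↔{z}
  g↔{r,u,z}
  j↔∅
  r↔{g}
  u↔{g,z}
  z↔{b,g,u}

N(b) = ["z"]

Answer: ["z"]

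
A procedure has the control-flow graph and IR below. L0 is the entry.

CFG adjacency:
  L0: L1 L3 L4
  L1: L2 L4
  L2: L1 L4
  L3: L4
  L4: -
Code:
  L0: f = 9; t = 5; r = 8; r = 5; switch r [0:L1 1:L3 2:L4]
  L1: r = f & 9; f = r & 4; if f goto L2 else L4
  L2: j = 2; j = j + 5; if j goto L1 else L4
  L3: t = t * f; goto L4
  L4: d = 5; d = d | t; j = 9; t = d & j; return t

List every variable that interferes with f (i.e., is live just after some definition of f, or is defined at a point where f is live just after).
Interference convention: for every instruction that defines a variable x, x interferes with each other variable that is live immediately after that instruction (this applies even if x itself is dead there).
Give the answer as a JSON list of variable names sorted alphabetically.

Answer: ["j", "r", "t"]

Working:
Per-block:
  L0: def={f,r,t} ue=∅
  L1: def={f,r} ue={f}
  L2: def={j} ue=∅
  L3: def={t} ue={f,t}
  L4: def={d,j,t} ue={t}

Backward fixpoint:
  live L0: ∅→{f,t}
  live L1: {f,t}→{f,t}
  live L2: {f,t}→{f,t}
  live L3: {f,t}→{t}
  live L4: {t}→∅

Interfere edges:
  d — {j,t}
  f — {j,r,t}
  j — {d,f,t}
  r — {f,t}
  t — {d,f,j,r}

N(f) = ["j", "r", "t"]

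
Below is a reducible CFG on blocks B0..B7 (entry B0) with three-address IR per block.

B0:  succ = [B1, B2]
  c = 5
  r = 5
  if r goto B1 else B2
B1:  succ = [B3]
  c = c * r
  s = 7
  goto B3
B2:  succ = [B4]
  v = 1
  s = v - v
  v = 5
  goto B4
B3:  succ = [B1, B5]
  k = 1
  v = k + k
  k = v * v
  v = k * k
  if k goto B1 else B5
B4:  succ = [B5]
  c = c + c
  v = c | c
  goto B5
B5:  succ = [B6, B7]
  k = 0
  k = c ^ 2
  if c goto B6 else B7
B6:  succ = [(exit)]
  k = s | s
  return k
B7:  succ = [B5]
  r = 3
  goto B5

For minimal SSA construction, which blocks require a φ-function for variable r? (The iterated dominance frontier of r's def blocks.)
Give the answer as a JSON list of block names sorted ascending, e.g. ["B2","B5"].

idom tree: B1←B0 B2←B0 B3←B1 B4←B2 B5←B0 B6←B5 B7←B5
Dom∩ at merges:
  B1: preds {B0,B3}: {B0} ∩ {B0,B1,B3} = {B0}; idom=B0
  B5: preds {B3,B4,B7}: {B0,B1,B3} ∩ {B0,B2,B4} ∩ {B0,B5,B7} = {B0}; idom=B0

DF walk-up:
  join B1 pred B0: · stop@B0
  join B1 pred B3: B3→B1 stop@B0
  join B5 pred B3: B3→B1 stop@B0
  join B5 pred B4: B4→B2 stop@B0
  join B5 pred B7: B7→B5 stop@B0
  B0: DF=∅
  B1: DF={B1,B5}
  B2: DF={B5}
  B3: DF={B1,B5}
  B4: DF={B5}
  B5: DF={B5}
  B6: DF=∅
  B7: DF={B5}

φ for r: defs {B0,B7}
  DF⁺ = {B5}

Answer: ["B5"]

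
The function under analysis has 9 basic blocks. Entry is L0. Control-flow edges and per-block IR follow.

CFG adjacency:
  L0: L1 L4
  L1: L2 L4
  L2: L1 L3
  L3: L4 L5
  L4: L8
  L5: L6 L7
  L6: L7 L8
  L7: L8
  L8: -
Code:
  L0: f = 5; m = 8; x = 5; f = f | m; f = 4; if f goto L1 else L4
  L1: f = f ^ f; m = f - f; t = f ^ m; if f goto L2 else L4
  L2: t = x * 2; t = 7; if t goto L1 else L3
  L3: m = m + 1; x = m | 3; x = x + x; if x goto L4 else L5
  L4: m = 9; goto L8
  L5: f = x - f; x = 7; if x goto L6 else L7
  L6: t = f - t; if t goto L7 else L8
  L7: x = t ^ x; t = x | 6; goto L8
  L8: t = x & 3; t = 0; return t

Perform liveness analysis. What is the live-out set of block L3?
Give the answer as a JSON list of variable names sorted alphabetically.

Answer: ["f", "t", "x"]

Analysis:
Per-block:
  L0 def {f,m,x} use ∅
  L1 def {f,m,t} use {f}
  L2 def {t} use {x}
  L3 def {m,x} use {m}
  L4 def {m} use ∅
  L5 def {f,x} use {f,x}
  L6 def {t} use {f,t}
  L7 def {t,x} use {t,x}
  L8 def {t} use {x}

Backward fixpoint:
  live L0: ∅→{f,x}
  live L1: {f,x}→{f,m,x}
  live L2: {f,m,x}→{f,m,t,x}
  live L3: {f,m,t}→{f,t,x}
  live L4: {x}→{x}
  live L5: {f,t,x}→{f,t,x}
  live L6: {f,t,x}→{t,x}
  live L7: {t,x}→{x}
  live L8: {x}→∅

live-out(L3) = ["f", "t", "x"]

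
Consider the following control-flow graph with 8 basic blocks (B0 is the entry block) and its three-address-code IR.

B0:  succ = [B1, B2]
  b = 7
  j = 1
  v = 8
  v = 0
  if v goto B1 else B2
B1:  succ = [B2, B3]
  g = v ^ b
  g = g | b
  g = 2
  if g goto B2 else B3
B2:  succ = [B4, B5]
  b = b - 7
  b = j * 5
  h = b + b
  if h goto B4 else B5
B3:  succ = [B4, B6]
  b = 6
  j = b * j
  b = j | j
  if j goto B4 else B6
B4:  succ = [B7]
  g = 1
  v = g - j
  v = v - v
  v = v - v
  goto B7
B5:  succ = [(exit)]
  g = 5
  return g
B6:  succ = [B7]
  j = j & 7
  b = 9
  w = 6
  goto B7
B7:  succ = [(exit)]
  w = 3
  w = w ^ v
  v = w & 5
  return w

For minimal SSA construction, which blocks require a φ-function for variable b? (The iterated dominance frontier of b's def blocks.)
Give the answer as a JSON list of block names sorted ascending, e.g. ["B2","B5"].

Answer: ["B4", "B7"]

Working:
idom tree: B1←B0 B2←B0 B3←B1 B4←B0 B5←B2 B6←B3 B7←B0
Dom∩ at merges:
  B2: preds {B0,B1}: {B0} ∩ {B0,B1} = {B0}; idom=B0
  B4: preds {B2,B3}: {B0,B2} ∩ {B0,B1,B3} = {B0}; idom=B0
  B7: preds {B4,B6}: {B0,B4} ∩ {B0,B1,B3,B6} = {B0}; idom=B0

Frontier:
  join B2 pred B0: · stop@B0
  join B2 pred B1: B1 stop@B0
  join B4 pred B2: B2 stop@B0
  join B4 pred B3: B3→B1 stop@B0
  join B7 pred B4: B4 stop@B0
  join B7 pred B6: B6→B3→B1 stop@B0
  B0 → ∅
  B1 → {B2,B4,B7}
  B2 → {B4}
  B3 → {B4,B7}
  B4 → {B7}
  B5 → ∅
  B6 → {B7}
  B7 → ∅

φ for b: defs {B0,B2,B3,B6}
  DF⁺ = {B4,B7}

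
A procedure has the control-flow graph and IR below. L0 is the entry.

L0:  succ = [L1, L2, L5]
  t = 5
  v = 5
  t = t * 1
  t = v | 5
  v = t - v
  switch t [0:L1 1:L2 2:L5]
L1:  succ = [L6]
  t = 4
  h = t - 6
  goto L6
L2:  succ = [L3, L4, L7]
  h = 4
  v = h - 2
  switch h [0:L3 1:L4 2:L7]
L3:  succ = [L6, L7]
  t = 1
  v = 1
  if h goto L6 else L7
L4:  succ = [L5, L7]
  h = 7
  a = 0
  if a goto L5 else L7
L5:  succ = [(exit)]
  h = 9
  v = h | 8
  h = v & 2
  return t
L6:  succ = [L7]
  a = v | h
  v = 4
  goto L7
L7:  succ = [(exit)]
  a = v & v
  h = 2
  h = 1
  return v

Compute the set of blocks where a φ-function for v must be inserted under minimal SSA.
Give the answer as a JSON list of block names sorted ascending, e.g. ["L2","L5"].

idom tree: L1←L0 L2←L0 L3←L2 L4←L2 L5←L0 L6←L0 L7←L0
Dom at joins:
  L5: preds {L0,L4}: {L0} ∩ {L0,L2,L4} = {L0}; idom=L0
  L6: preds {L1,L3}: {L0,L1} ∩ {L0,L2,L3} = {L0}; idom=L0
  L7: preds {L2,L3,L4,L6}: {L0,L2} ∩ {L0,L2,L3} ∩ {L0,L2,L4} ∩ {L0,L6} = {L0}; idom=L0

Frontier:
  join L5 pred L0: · stop@L0
  join L5 pred L4: L4→L2 stop@L0
  join L6 pred L1: L1 stop@L0
  join L6 pred L3: L3→L2 stop@L0
  join L7 pred L2: L2 stop@L0
  join L7 pred L3: L3→L2 stop@L0
  join L7 pred L4: L4→L2 stop@L0
  join L7 pred L6: L6 stop@L0
  L0 → ∅
  L1 → {L6}
  L2 → {L5,L6,L7}
  L3 → {L6,L7}
  L4 → {L5,L7}
  L5 → ∅
  L6 → {L7}
  L7 → ∅

φ for v: defs {L0,L2,L3,L5,L6}
  DF⁺ = {L5,L6,L7}

Answer: ["L5", "L6", "L7"]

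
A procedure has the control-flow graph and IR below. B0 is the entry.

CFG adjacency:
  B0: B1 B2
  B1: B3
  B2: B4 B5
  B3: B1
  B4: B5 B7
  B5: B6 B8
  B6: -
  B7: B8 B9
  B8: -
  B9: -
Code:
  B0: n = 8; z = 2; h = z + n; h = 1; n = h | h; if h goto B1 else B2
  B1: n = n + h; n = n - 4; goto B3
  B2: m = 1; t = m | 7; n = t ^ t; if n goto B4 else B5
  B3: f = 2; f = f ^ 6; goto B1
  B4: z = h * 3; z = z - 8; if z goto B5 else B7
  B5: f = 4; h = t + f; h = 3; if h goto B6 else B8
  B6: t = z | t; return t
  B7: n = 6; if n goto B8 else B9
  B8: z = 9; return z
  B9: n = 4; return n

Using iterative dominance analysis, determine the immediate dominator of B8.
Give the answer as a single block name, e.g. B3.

idom tree: B1←B0 B2←B0 B3←B1 B4←B2 B5←B2 B6←B5 B7←B4 B8←B2 B9←B7
Join-block Dom:
  B1: preds {B0,B3}: {B0} ∩ {B0,B1,B3} = {B0}; idom=B0
  B5: preds {B2,B4}: {B0,B2} ∩ {B0,B2,B4} = {B0,B2}; idom=B2
  B8: preds {B5,B7}: {B0,B2,B5} ∩ {B0,B2,B4,B7} = {B0,B2}; idom=B2

idom(B8) = B2

Answer: B2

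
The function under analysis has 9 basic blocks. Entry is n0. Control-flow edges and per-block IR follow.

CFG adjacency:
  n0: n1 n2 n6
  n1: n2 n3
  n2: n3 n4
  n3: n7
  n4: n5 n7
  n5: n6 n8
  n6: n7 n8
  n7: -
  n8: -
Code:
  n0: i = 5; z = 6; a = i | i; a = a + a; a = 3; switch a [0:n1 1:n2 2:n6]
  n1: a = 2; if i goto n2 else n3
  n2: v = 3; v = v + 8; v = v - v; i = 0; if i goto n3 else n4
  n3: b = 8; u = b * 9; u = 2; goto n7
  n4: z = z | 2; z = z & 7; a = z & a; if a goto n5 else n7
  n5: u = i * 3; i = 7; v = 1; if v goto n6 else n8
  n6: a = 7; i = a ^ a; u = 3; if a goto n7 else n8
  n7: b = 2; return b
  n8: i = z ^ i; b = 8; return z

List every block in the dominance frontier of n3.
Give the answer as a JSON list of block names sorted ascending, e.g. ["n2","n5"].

idom tree: n1←n0 n2←n0 n3←n0 n4←n2 n5←n4 n6←n0 n7←n0 n8←n0
Dom∩ at merges:
  n2: preds {n0,n1}: {n0} ∩ {n0,n1} = {n0}; idom=n0
  n3: preds {n1,n2}: {n0,n1} ∩ {n0,n2} = {n0}; idom=n0
  n6: preds {n0,n5}: {n0} ∩ {n0,n2,n4,n5} = {n0}; idom=n0
  n7: preds {n3,n4,n6}: {n0,n3} ∩ {n0,n2,n4} ∩ {n0,n6} = {n0}; idom=n0
  n8: preds {n5,n6}: {n0,n2,n4,n5} ∩ {n0,n6} = {n0}; idom=n0

DF walk-up:
  n2←n0: walk · to n0
  n2←n1: walk n1 to n0
  n3←n1: walk n1 to n0
  n3←n2: walk n2 to n0
  n6←n0: walk · to n0
  n6←n5: walk n5→n4→n2 to n0
  n7←n3: walk n3 to n0
  n7←n4: walk n4→n2 to n0
  n7←n6: walk n6 to n0
  n8←n5: walk n5→n4→n2 to n0
  n8←n6: walk n6 to n0
  n0: DF=∅
  n1: DF={n2,n3}
  n2: DF={n3,n6,n7,n8}
  n3: DF={n7}
  n4: DF={n6,n7,n8}
  n5: DF={n6,n8}
  n6: DF={n7,n8}
  n7: DF=∅
  n8: DF=∅

DF(n3) = ["n7"]

Answer: ["n7"]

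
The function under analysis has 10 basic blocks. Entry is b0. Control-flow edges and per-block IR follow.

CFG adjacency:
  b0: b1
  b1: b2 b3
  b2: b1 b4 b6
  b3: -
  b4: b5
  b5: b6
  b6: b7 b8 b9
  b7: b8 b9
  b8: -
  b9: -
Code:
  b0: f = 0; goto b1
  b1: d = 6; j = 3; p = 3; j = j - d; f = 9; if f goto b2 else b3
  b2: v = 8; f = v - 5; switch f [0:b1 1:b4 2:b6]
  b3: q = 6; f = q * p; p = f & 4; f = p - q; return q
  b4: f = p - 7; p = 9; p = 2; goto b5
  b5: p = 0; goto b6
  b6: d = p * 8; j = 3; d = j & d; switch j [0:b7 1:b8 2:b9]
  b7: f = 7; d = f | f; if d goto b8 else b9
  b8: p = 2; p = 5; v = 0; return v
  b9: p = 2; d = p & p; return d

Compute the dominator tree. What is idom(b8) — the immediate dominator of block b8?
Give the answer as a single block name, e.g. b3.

idom tree: b1←b0 b2←b1 b3←b1 b4←b2 b5←b4 b6←b2 b7←b6 b8←b6 b9←b6
Join-block Dom:
  b1: preds {b0,b2}: {b0} ∩ {b0,b1,b2} = {b0}; idom=b0
  b6: preds {b2,b5}: {b0,b1,b2} ∩ {b0,b1,b2,b4,b5} = {b0,b1,b2}; idom=b2
  b8: preds {b6,b7}: {b0,b1,b2,b6} ∩ {b0,b1,b2,b6,b7} = {b0,b1,b2,b6}; idom=b6
  b9: preds {b6,b7}: {b0,b1,b2,b6} ∩ {b0,b1,b2,b6,b7} = {b0,b1,b2,b6}; idom=b6

idom(b8) = b6

Answer: b6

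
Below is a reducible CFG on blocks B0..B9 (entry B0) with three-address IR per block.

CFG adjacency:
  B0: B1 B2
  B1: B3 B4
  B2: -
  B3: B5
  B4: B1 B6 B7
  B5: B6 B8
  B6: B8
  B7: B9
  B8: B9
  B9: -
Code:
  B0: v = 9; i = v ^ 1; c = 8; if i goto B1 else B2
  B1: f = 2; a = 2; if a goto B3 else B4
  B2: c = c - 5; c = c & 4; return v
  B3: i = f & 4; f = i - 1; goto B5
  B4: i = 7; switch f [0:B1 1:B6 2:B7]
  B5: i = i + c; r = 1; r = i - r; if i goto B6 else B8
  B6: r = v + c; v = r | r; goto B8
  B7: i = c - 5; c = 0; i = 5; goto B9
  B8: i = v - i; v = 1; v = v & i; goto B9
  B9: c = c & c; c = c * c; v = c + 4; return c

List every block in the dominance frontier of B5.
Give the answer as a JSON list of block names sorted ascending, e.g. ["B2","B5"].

Answer: ["B6", "B8"]

Analysis:
idom tree: B1←B0 B2←B0 B3←B1 B4←B1 B5←B3 B6←B1 B7←B4 B8←B1 B9←B1
Join-block Dom:
  B1: preds {B0,B4}: {B0} ∩ {B0,B1,B4} = {B0}; idom=B0
  B6: preds {B4,B5}: {B0,B1,B4} ∩ {B0,B1,B3,B5} = {B0,B1}; idom=B1
  B8: preds {B5,B6}: {B0,B1,B3,B5} ∩ {B0,B1,B6} = {B0,B1}; idom=B1
  B9: preds {B7,B8}: {B0,B1,B4,B7} ∩ {B0,B1,B8} = {B0,B1}; idom=B1

DF derivation:
  join B1 pred B0: · stop@B0
  join B1 pred B4: B4→B1 stop@B0
  join B6 pred B4: B4 stop@B1
  join B6 pred B5: B5→B3 stop@B1
  join B8 pred B5: B5→B3 stop@B1
  join B8 pred B6: B6 stop@B1
  join B9 pred B7: B7→B4 stop@B1
  join B9 pred B8: B8 stop@B1
  DF(B0)=∅
  DF(B1)={B1}
  DF(B2)=∅
  DF(B3)={B6,B8}
  DF(B4)={B1,B6,B9}
  DF(B5)={B6,B8}
  DF(B6)={B8}
  DF(B7)={B9}
  DF(B8)={B9}
  DF(B9)=∅

DF(B5) = ["B6", "B8"]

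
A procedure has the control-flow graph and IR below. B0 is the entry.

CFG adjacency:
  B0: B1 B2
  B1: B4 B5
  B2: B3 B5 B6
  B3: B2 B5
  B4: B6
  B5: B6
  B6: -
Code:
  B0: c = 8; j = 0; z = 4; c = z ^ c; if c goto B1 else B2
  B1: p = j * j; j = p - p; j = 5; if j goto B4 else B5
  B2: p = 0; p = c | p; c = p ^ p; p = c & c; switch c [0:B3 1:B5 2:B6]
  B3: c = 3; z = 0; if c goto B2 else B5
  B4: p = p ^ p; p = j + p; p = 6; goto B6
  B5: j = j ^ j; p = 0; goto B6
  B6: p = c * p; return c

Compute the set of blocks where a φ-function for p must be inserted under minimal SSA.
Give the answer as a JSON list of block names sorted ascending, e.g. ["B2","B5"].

idom tree: B1←B0 B2←B0 B3←B2 B4←B1 B5←B0 B6←B0
Join-block Dom:
  B2: preds {B0,B3}: {B0} ∩ {B0,B2,B3} = {B0}; idom=B0
  B5: preds {B1,B2,B3}: {B0,B1} ∩ {B0,B2} ∩ {B0,B2,B3} = {B0}; idom=B0
  B6: preds {B2,B4,B5}: {B0,B2} ∩ {B0,B1,B4} ∩ {B0,B5} = {B0}; idom=B0

DF walk-up:
  join B2 pred B0: · stop@B0
  join B2 pred B3: B3→B2 stop@B0
  join B5 pred B1: B1 stop@B0
  join B5 pred B2: B2 stop@B0
  join B5 pred B3: B3→B2 stop@B0
  join B6 pred B2: B2 stop@B0
  join B6 pred B4: B4→B1 stop@B0
  join B6 pred B5: B5 stop@B0
  DF(B0)=∅
  DF(B1)={B5,B6}
  DF(B2)={B2,B5,B6}
  DF(B3)={B2,B5}
  DF(B4)={B6}
  DF(B5)={B6}
  DF(B6)=∅

φ for p: defs {B1,B2,B4,B5,B6}
  DF⁺ = {B2,B5,B6}

Answer: ["B2", "B5", "B6"]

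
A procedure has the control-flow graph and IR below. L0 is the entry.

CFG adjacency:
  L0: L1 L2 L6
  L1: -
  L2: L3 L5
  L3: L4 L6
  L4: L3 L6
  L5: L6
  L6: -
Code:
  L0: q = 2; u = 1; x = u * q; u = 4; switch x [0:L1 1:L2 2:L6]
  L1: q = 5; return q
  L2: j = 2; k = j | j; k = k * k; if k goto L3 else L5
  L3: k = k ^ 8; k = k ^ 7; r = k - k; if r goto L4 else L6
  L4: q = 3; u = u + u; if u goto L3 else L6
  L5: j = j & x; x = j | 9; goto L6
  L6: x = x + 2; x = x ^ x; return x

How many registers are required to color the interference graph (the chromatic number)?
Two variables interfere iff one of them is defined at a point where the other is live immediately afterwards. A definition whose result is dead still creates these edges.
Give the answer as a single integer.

Block summaries:
  L0: def={q,u,x} ue=∅
  L1: def={q} ue=∅
  L2: def={j,k} ue=∅
  L3: def={k,r} ue={k}
  L4: def={q,u} ue={u}
  L5: def={j,x} ue={j,x}
  L6: def={x} ue={x}

Live sets:
  L0 li=∅ lo={u,x}
  L1 li=∅ lo=∅
  L2 li={u,x} lo={j,k,u,x}
  L3 li={k,u,x} lo={k,u,x}
  L4 li={k,u,x} lo={k,u,x}
  L5 li={j,x} lo={x}
  L6 li={x} lo=∅

Interference:
  j↔{k,u,x}
  k↔{j,q,r,u,x}
  q↔{k,u,x}
  r↔{k,u,x}
  u↔{j,k,q,r,x}
  x↔{j,k,q,r,u}

Chromatic number:
  clique {j,k,u,x} ⇒ need ≥ 4
  4-colouring: R0={k}  R1={u}  R2={x}  R3={j,q,r}
  χ = 4

Answer: 4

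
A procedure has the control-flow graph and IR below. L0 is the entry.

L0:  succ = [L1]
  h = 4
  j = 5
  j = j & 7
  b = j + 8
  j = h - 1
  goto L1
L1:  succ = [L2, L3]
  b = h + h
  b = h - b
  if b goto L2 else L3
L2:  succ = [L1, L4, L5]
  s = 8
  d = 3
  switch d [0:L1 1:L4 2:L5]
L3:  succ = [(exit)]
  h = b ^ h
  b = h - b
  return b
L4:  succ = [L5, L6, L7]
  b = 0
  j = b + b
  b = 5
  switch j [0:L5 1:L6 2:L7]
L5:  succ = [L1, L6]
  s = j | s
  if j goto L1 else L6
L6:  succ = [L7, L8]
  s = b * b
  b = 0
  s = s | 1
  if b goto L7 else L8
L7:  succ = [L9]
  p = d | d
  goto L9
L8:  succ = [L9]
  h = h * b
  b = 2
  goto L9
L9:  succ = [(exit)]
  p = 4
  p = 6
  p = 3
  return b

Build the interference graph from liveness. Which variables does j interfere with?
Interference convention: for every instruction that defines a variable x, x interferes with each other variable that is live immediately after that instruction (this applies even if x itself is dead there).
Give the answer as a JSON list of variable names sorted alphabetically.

Per-block:
  L0: {b,h,j} / ∅
  L1: {b} / {h}
  L2: {d,s} / ∅
  L3: {b,h} / {b,h}
  L4: {b,j} / ∅
  L5: {s} / {j,s}
  L6: {b,s} / {b}
  L7: {p} / {d}
  L8: {b,h} / {b,h}
  L9: {p} / {b}

Backward fixpoint:
  L0 li=∅ lo={h,j}
  L1 li={h,j} lo={b,h,j}
  L2 li={b,h,j} lo={b,d,h,j,s}
  L3 li={b,h} lo=∅
  L4 li={d,h,s} lo={b,d,h,j,s}
  L5 li={b,d,h,j,s} lo={b,d,h,j}
  L6 li={b,d,h} lo={b,d,h}
  L7 li={b,d} lo={b}
  L8 li={b,h} lo={b}
  L9 li={b} lo=∅

Interfere edges:
  b↔{d,h,j,p,s}
  d↔{b,h,j,s}
  h↔{b,d,j,s}
  j↔{b,d,h,s}
  p↔{b}
  s↔{b,d,h,j}

N(j) = ["b", "d", "h", "s"]

Answer: ["b", "d", "h", "s"]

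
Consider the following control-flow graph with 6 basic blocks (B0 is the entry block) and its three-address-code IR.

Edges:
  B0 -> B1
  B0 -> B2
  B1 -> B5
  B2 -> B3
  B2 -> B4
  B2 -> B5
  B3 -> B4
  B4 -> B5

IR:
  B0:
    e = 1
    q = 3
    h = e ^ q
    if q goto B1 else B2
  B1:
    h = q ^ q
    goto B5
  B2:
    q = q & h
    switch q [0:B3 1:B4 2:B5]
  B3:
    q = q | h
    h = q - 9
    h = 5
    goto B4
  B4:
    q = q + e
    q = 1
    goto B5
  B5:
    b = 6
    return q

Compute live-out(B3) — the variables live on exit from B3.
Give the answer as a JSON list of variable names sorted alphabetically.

Answer: ["e", "q"]

Working:
Block summaries:
  B0: def={e,h,q} ue=∅
  B1: def={h} ue={q}
  B2: def={q} ue={h,q}
  B3: def={h,q} ue={h,q}
  B4: def={q} ue={e,q}
  B5: def={b} ue={q}

Liveness:
  B0: in=∅ out={e,h,q}
  B1: in={q} out={q}
  B2: in={e,h,q} out={e,h,q}
  B3: in={e,h,q} out={e,q}
  B4: in={e,q} out={q}
  B5: in={q} out=∅

live-out(B3) = ["e", "q"]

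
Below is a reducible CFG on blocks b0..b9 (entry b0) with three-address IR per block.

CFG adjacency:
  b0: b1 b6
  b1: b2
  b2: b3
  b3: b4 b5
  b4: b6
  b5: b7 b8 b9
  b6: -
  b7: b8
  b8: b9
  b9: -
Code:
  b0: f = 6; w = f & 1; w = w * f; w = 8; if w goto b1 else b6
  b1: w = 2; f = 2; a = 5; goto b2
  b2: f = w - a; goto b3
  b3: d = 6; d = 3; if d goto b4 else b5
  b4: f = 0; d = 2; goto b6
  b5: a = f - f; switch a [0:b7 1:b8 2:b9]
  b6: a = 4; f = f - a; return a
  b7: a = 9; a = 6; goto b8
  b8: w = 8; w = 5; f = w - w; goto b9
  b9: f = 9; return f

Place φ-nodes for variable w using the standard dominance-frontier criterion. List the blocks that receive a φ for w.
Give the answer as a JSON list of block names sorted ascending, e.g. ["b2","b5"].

idom tree: b1←b0 b2←b1 b3←b2 b4←b3 b5←b3 b6←b0 b7←b5 b8←b5 b9←b5
Dom at joins:
  b6: preds {b0,b4}: {b0} ∩ {b0,b1,b2,b3,b4} = {b0}; idom=b0
  b8: preds {b5,b7}: {b0,b1,b2,b3,b5} ∩ {b0,b1,b2,b3,b5,b7} = {b0,b1,b2,b3,b5}; idom=b5
  b9: preds {b5,b8}: {b0,b1,b2,b3,b5} ∩ {b0,b1,b2,b3,b5,b8} = {b0,b1,b2,b3,b5}; idom=b5

DF derivation:
  b6←b0: walk · to b0
  b6←b4: walk b4→b3→b2→b1 to b0
  b8←b5: walk · to b5
  b8←b7: walk b7 to b5
  b9←b5: walk · to b5
  b9←b8: walk b8 to b5
  b0: DF=∅
  b1: DF={b6}
  b2: DF={b6}
  b3: DF={b6}
  b4: DF={b6}
  b5: DF=∅
  b6: DF=∅
  b7: DF={b8}
  b8: DF={b9}
  b9: DF=∅

φ for w: defs {b0,b1,b8}
  DF⁺ = {b6,b9}

Answer: ["b6", "b9"]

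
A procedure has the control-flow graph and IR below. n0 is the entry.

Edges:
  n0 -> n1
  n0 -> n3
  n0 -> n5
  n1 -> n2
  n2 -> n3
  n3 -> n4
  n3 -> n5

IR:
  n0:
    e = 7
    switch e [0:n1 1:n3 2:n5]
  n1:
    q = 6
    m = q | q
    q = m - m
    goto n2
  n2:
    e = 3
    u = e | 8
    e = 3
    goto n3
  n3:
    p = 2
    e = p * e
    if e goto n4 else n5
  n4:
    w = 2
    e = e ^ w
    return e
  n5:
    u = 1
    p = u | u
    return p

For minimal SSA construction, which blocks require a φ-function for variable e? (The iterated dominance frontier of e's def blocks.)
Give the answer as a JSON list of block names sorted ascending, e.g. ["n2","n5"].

Answer: ["n3", "n5"]

Derivation:
idom tree: n1←n0 n2←n1 n3←n0 n4←n3 n5←n0
Join-block Dom:
  n3: preds {n0,n2}: {n0} ∩ {n0,n1,n2} = {n0}; idom=n0
  n5: preds {n0,n3}: {n0} ∩ {n0,n3} = {n0}; idom=n0

Frontier:
  join n3 pred n0: · stop@n0
  join n3 pred n2: n2→n1 stop@n0
  join n5 pred n0: · stop@n0
  join n5 pred n3: n3 stop@n0
  n0 → ∅
  n1 → {n3}
  n2 → {n3}
  n3 → {n5}
  n4 → ∅
  n5 → ∅

φ for e: defs {n0,n2,n3,n4}
  DF⁺ = {n3,n5}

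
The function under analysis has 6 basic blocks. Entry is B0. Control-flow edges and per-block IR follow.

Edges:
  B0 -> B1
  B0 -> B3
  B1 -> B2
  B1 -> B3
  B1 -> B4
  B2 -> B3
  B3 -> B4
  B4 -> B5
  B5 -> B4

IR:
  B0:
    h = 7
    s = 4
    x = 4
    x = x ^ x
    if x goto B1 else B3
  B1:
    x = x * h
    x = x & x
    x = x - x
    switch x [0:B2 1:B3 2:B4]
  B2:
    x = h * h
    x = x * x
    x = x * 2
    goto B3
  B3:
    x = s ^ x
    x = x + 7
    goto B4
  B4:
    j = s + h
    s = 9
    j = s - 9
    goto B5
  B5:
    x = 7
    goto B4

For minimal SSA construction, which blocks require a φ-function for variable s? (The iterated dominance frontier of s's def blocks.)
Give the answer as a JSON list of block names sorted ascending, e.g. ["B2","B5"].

Answer: ["B4"]

Working:
idom tree: B1←B0 B2←B1 B3←B0 B4←B0 B5←B4
Join-block Dom:
  B3: preds {B0,B1,B2}: {B0} ∩ {B0,B1} ∩ {B0,B1,B2} = {B0}; idom=B0
  B4: preds {B1,B3,B5}: {B0,B1} ∩ {B0,B3} ∩ {B0,B4,B5} = {B0}; idom=B0

Frontier:
  join B3 pred B0: · stop@B0
  join B3 pred B1: B1 stop@B0
  join B3 pred B2: B2→B1 stop@B0
  join B4 pred B1: B1 stop@B0
  join B4 pred B3: B3 stop@B0
  join B4 pred B5: B5→B4 stop@B0
  B0 → ∅
  B1 → {B3,B4}
  B2 → {B3}
  B3 → {B4}
  B4 → {B4}
  B5 → {B4}

φ for s: defs {B0,B4}
  DF⁺ = {B4}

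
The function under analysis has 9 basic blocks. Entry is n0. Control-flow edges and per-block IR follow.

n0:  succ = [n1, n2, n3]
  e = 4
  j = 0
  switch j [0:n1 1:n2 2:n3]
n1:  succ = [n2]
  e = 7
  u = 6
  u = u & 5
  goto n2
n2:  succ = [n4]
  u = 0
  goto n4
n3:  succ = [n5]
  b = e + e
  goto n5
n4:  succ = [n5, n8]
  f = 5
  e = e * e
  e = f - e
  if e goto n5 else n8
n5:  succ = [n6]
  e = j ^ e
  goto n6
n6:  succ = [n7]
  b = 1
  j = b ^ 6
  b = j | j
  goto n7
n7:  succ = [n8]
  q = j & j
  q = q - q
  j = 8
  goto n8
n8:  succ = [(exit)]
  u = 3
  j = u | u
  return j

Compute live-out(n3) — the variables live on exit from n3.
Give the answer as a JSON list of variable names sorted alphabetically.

Answer: ["e", "j"]

Working:
Block summaries:
  n0 def {e,j} use ∅
  n1 def {e,u} use ∅
  n2 def {u} use ∅
  n3 def {b} use {e}
  n4 def {e,f} use {e}
  n5 def {e} use {e,j}
  n6 def {b,j} use ∅
  n7 def {j,q} use {j}
  n8 def {j,u} use ∅

Liveness:
  live n0: ∅→{e,j}
  live n1: {j}→{e,j}
  live n2: {e,j}→{e,j}
  live n3: {e,j}→{e,j}
  live n4: {e,j}→{e,j}
  live n5: {e,j}→∅
  live n6: ∅→{j}
  live n7: {j}→∅
  live n8: ∅→∅

live-out(n3) = ["e", "j"]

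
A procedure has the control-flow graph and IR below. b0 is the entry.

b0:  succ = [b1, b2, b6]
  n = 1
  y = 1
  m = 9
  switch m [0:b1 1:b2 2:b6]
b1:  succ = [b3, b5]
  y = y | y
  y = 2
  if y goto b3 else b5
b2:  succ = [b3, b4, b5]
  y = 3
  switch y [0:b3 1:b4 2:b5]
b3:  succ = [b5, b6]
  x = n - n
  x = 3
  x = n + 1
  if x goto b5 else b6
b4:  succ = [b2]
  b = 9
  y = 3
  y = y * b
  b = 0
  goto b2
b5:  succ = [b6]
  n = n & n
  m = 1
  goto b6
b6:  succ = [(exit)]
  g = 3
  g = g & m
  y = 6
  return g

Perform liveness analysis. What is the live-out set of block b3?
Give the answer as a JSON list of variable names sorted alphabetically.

def/use:
  b0: def={m,n,y} ue=∅
  b1: def={y} ue={y}
  b2: def={y} ue=∅
  b3: def={x} ue={n}
  b4: def={b,y} ue=∅
  b5: def={m,n} ue={n}
  b6: def={g,y} ue={m}

Backward fixpoint:
  b0: in=∅ out={m,n,y}
  b1: in={m,n,y} out={m,n}
  b2: in={m,n} out={m,n}
  b3: in={m,n} out={m,n}
  b4: in={m,n} out={m,n}
  b5: in={n} out={m}
  b6: in={m} out=∅

live-out(b3) = ["m", "n"]

Answer: ["m", "n"]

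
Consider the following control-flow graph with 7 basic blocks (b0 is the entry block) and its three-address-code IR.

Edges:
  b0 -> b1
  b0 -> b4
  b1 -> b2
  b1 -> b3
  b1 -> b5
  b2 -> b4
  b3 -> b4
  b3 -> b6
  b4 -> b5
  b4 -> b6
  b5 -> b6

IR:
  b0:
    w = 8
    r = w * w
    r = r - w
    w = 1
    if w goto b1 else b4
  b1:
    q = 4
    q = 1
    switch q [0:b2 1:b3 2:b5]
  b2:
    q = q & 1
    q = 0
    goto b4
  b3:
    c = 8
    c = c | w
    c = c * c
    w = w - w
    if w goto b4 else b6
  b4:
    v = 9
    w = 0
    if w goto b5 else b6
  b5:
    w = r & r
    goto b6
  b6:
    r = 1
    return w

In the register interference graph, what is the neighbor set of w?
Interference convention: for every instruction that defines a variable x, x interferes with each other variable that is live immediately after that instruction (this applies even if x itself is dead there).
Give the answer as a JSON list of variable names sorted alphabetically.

Answer: ["c", "q", "r"]

Working:
def/use:
  b0: {r,w} / ∅
  b1: {q} / ∅
  b2: {q} / {q}
  b3: {c,w} / {w}
  b4: {v,w} / ∅
  b5: {w} / {r}
  b6: {r} / {w}

Backward fixpoint:
  live b0: ∅→{r,w}
  live b1: {r,w}→{q,r,w}
  live b2: {q,r}→{r}
  live b3: {r,w}→{r,w}
  live b4: {r}→{r,w}
  live b5: {r}→{w}
  live b6: {w}→∅

Conflict graph:
  c — {r,w}
  q — {r,w}
  r — {c,q,v,w}
  v — {r}
  w — {c,q,r}

N(w) = ["c", "q", "r"]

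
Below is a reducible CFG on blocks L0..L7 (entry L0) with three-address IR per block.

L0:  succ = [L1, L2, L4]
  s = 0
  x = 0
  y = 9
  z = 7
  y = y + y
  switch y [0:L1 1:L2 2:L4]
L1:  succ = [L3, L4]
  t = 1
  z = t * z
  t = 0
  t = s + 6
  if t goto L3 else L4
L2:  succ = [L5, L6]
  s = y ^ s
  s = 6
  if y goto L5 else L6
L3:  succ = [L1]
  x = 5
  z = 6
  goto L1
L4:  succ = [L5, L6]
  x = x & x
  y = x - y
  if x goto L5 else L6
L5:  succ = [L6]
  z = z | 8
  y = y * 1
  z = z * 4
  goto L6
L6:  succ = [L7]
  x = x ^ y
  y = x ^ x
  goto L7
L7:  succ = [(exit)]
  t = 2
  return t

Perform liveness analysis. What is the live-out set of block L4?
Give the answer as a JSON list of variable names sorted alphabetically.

Answer: ["x", "y", "z"]

Working:
Block summaries:
  L0: def={s,x,y,z} ue=∅
  L1: def={t,z} ue={s,z}
  L2: def={s} ue={s,y}
  L3: def={x,z} ue=∅
  L4: def={x,y} ue={x,y}
  L5: def={y,z} ue={y,z}
  L6: def={x,y} ue={x,y}
  L7: def={t} ue=∅

Live sets:
  live L0: ∅→{s,x,y,z}
  live L1: {s,x,y,z}→{s,x,y,z}
  live L2: {s,x,y,z}→{x,y,z}
  live L3: {s,y}→{s,x,y,z}
  live L4: {x,y,z}→{x,y,z}
  live L5: {x,y,z}→{x,y}
  live L6: {x,y}→∅
  live L7: ∅→∅

live-out(L4) = ["x", "y", "z"]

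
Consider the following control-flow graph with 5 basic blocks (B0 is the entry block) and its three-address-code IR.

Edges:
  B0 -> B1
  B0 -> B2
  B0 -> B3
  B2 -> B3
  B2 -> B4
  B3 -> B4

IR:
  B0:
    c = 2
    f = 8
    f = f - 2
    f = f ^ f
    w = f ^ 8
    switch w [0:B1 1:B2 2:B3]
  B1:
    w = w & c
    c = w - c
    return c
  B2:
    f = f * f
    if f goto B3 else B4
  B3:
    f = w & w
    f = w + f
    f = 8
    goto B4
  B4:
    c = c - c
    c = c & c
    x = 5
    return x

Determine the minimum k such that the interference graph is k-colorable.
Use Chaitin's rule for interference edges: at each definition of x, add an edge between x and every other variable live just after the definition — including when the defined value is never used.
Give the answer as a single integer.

def/use:
  B0 def {c,f,w} use ∅
  B1 def {c,w} use {c,w}
  B2 def {f} use {f}
  B3 def {f} use {w}
  B4 def {c,x} use {c}

Backward fixpoint:
  B0: in=∅ out={c,f,w}
  B1: in={c,w} out=∅
  B2: in={c,f,w} out={c,w}
  B3: in={c,w} out={c}
  B4: in={c} out=∅

Conflict graph:
  c↔{f,w}
  f↔{c,w}
  w↔{c,f}
  x↔∅

Colouring:
  clique {c,f,w} ⇒ need ≥ 3
  3-colouring: r0={c,x}  r1={f}  r2={w}
  χ = 3

Answer: 3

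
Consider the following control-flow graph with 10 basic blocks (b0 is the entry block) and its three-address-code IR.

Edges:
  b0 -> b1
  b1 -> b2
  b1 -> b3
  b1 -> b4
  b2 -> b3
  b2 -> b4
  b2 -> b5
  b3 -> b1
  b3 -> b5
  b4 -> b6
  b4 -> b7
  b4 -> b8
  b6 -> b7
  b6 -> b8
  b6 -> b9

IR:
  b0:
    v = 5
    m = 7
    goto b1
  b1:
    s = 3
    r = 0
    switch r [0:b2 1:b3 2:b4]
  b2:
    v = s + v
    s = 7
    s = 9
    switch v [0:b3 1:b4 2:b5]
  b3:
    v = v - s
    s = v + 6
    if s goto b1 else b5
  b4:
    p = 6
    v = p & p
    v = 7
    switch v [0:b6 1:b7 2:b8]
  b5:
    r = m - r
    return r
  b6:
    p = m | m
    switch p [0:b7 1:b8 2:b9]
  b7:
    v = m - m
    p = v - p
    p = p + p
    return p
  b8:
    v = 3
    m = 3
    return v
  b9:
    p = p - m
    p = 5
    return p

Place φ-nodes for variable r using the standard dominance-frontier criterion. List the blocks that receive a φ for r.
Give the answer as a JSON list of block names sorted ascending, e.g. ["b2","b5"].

Answer: ["b1"]

Analysis:
idom tree: b1←b0 b2←b1 b3←b1 b4←b1 b5←b1 b6←b4 b7←b4 b8←b4 b9←b6
Dom at joins:
  b1: preds {b0,b3}: {b0} ∩ {b0,b1,b3} = {b0}; idom=b0
  b3: preds {b1,b2}: {b0,b1} ∩ {b0,b1,b2} = {b0,b1}; idom=b1
  b4: preds {b1,b2}: {b0,b1} ∩ {b0,b1,b2} = {b0,b1}; idom=b1
  b5: preds {b2,b3}: {b0,b1,b2} ∩ {b0,b1,b3} = {b0,b1}; idom=b1
  b7: preds {b4,b6}: {b0,b1,b4} ∩ {b0,b1,b4,b6} = {b0,b1,b4}; idom=b4
  b8: preds {b4,b6}: {b0,b1,b4} ∩ {b0,b1,b4,b6} = {b0,b1,b4}; idom=b4

Frontier:
  b1←b0: walk · to b0
  b1←b3: walk b3→b1 to b0
  b3←b1: walk · to b1
  b3←b2: walk b2 to b1
  b4←b1: walk · to b1
  b4←b2: walk b2 to b1
  b5←b2: walk b2 to b1
  b5←b3: walk b3 to b1
  b7←b4: walk · to b4
  b7←b6: walk b6 to b4
  b8←b4: walk · to b4
  b8←b6: walk b6 to b4
  b0 → ∅
  b1 → {b1}
  b2 → {b3,b4,b5}
  b3 → {b1,b5}
  b4 → ∅
  b5 → ∅
  b6 → {b7,b8}
  b7 → ∅
  b8 → ∅
  b9 → ∅

φ for r: defs {b1,b5}
  DF⁺ = {b1}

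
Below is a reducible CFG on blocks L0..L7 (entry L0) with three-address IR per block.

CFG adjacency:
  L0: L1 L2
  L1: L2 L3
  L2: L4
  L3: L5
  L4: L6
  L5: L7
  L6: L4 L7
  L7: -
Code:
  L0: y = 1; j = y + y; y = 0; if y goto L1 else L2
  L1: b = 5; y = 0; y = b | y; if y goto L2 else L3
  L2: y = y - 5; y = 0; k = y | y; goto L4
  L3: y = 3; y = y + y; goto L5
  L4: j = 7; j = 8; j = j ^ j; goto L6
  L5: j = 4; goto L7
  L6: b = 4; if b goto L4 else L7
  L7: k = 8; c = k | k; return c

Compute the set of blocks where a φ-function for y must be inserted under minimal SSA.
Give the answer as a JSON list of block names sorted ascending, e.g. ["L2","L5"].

Answer: ["L2", "L7"]

Analysis:
idom tree: L1←L0 L2←L0 L3←L1 L4←L2 L5←L3 L6←L4 L7←L0
Dom at joins:
  L2: preds {L0,L1}: {L0} ∩ {L0,L1} = {L0}; idom=L0
  L4: preds {L2,L6}: {L0,L2} ∩ {L0,L2,L4,L6} = {L0,L2}; idom=L2
  L7: preds {L5,L6}: {L0,L1,L3,L5} ∩ {L0,L2,L4,L6} = {L0}; idom=L0

Frontier:
  join L2 pred L0: · stop@L0
  join L2 pred L1: L1 stop@L0
  join L4 pred L2: · stop@L2
  join L4 pred L6: L6→L4 stop@L2
  join L7 pred L5: L5→L3→L1 stop@L0
  join L7 pred L6: L6→L4→L2 stop@L0
  L0 → ∅
  L1 → {L2,L7}
  L2 → {L7}
  L3 → {L7}
  L4 → {L4,L7}
  L5 → {L7}
  L6 → {L4,L7}
  L7 → ∅

φ for y: defs {L0,L1,L2,L3}
  DF⁺ = {L2,L7}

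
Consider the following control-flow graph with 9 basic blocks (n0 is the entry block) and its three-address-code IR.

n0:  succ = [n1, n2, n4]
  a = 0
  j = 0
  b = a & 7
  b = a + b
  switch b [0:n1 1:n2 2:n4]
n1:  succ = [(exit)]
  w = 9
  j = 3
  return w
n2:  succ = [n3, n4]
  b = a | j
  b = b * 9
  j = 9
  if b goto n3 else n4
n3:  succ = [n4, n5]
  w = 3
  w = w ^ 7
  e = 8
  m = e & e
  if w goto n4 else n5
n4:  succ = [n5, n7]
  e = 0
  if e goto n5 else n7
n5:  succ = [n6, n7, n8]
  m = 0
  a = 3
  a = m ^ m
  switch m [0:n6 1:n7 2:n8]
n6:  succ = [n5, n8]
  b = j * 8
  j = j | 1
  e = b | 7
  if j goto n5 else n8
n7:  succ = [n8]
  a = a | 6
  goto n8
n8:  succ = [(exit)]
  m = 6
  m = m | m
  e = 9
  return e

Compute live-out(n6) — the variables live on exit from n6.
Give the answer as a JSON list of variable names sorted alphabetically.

Answer: ["j"]

Analysis:
Block summaries:
  n0: {a,b,j} / ∅
  n1: {j,w} / ∅
  n2: {b,j} / {a,j}
  n3: {e,m,w} / ∅
  n4: {e} / ∅
  n5: {a,m} / ∅
  n6: {b,e,j} / {j}
  n7: {a} / {a}
  n8: {e,m} / ∅

Backward fixpoint:
  n0: in=∅ out={a,j}
  n1: in=∅ out=∅
  n2: in={a,j} out={a,j}
  n3: in={a,j} out={a,j}
  n4: in={a,j} out={a,j}
  n5: in={j} out={a,j}
  n6: in={j} out={j}
  n7: in={a} out=∅
  n8: in=∅ out=∅

live-out(n6) = ["j"]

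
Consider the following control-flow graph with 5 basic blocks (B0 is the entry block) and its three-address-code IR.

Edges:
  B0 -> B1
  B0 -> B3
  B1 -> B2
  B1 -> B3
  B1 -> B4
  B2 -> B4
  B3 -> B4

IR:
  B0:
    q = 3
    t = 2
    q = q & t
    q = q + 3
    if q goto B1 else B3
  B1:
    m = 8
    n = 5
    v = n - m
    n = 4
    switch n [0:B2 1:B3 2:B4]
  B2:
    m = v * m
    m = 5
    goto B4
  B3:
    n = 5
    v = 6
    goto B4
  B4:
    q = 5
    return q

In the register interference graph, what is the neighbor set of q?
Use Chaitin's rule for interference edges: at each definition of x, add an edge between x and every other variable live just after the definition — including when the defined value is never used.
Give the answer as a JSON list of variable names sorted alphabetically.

def/use:
  B0 def {q,t} use ∅
  B1 def {m,n,v} use ∅
  B2 def {m} use {m,v}
  B3 def {n,v} use ∅
  B4 def {q} use ∅

Backward fixpoint:
  B0: in=∅ out=∅
  B1: in=∅ out={m,v}
  B2: in={m,v} out=∅
  B3: in=∅ out=∅
  B4: in=∅ out=∅

Interfere edges:
  m — {n,v}
  n — {m,v}
  q — {t}
  t — {q}
  v — {m,n}

N(q) = ["t"]

Answer: ["t"]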